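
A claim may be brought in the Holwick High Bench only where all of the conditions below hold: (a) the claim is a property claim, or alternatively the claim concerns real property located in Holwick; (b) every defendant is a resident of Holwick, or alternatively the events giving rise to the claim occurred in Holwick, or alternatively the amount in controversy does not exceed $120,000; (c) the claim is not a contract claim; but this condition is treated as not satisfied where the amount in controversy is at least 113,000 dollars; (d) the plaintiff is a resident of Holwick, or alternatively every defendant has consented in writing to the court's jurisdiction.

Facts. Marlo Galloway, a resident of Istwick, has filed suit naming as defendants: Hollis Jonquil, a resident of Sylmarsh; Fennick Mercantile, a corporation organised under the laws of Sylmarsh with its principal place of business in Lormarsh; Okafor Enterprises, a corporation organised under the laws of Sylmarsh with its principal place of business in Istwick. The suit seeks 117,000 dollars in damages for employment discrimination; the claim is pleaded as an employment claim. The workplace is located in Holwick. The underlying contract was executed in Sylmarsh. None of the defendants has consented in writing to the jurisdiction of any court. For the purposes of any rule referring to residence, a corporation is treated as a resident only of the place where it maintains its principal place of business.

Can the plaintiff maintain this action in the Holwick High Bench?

The Holwick High Bench:
  (a) The claim is an employment claim, not a property claim; the claim does not concern real property — no alternative holds. Not met.
  (b) The operative events occurred in Holwick, which satisfies one of the alternatives. Met.
  (c) The claim is an employment claim, not a contract claim. However, the amount in controversy is $117,000, which meets the 113,000 dollars floor, which falls within the stated exception and so defeats the condition. Not satisfied.
  (d) The plaintiff resides in Istwick, not Holwick; no such written consent has been filed — none of the alternatives is met. Fails.
  → No jurisdiction.

No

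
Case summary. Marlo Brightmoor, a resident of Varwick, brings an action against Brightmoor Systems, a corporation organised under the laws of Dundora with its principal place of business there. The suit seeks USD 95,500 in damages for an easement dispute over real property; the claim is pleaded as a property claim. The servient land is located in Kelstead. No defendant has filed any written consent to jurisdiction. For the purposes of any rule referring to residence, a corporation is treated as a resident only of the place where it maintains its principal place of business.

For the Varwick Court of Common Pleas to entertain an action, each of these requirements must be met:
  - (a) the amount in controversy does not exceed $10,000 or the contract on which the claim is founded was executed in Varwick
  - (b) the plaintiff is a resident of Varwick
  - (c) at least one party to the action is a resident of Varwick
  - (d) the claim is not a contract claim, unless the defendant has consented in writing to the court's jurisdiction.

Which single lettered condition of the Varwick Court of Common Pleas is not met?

The Varwick Court of Common Pleas:
  (a) The amount in controversy is $95,500, above the $10,000 ceiling; no contract (and hence no place of execution) is alleged — every alternative fails. Not met.
  (b) The plaintiff resides in Varwick. Met.
  (c) Marlo Brightmoor resides in Varwick. Satisfied.
  (d) The claim is a property claim, not a contract claim. Met.
Only condition (a) fails.

(a)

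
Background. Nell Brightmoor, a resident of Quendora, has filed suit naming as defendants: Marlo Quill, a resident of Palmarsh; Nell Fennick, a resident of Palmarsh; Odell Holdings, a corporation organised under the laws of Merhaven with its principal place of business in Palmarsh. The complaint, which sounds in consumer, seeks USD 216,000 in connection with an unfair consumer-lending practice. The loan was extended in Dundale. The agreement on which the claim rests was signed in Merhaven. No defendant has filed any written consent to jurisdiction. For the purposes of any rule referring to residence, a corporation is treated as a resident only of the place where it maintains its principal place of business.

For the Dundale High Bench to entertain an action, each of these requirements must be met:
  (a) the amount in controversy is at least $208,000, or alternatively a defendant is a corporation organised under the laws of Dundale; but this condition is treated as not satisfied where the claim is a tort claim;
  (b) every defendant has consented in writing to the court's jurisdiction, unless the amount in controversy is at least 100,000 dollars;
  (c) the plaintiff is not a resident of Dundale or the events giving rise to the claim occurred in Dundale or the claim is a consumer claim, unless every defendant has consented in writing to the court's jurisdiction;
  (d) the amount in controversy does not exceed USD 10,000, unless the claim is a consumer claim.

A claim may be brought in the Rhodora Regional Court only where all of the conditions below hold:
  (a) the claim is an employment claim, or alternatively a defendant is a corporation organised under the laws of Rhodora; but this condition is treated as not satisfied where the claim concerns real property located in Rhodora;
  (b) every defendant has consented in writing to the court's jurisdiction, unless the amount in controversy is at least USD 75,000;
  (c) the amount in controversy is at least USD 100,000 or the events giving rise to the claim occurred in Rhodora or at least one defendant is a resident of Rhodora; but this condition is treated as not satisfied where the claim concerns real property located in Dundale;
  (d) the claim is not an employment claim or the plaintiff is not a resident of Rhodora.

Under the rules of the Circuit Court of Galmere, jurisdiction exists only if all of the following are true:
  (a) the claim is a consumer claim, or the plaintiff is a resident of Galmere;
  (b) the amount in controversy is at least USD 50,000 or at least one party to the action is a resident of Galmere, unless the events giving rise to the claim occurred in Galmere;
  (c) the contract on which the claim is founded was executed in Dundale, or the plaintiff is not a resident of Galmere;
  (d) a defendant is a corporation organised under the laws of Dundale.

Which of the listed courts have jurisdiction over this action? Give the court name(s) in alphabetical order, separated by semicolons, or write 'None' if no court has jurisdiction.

the Dundale High Bench

The Dundale High Bench:
  (a) The amount in controversy is USD 216,000, which meets the USD 208,000 floor, which satisfies one of the alternatives. The exception is not triggered, since the claim is a consumer claim, not a tort claim. Satisfied.
  (b) No such written consent has been filed. The proviso rescues it, though: the amount in controversy is 216,000 dollars, which meets the $100,000 floor. Met.
  (c) The plaintiff resides in Quendora, which is not Dundale — that alternative is enough. Satisfied.
  (d) The amount in controversy is $216,000, above the USD 10,000 ceiling. However, the claim is a consumer claim, so the 'unless' proviso supplies this condition. Met.
  → Every requirement is satisfied — jurisdiction.
The Rhodora Regional Court:
  (a) The claim is a consumer claim, not an employment claim; the corporate defendant(s) are organised in Merhaven, not Rhodora — every alternative fails. Fails.
  (b) No such written consent has been filed. The proviso rescues it, though: the amount in controversy is USD 216,000, which meets the USD 75,000 floor. Satisfied.
  (c) The amount in controversy is 216,000 dollars, which meets the $100,000 floor — that alternative is enough. The carve-out does not apply: the claim does not concern real property. Satisfied.
  (d) The claim is a consumer claim, not an employment claim, which satisfies one of the alternatives. Condition met.
  → Not every requirement is met — no jurisdiction.
The Circuit Court of Galmere:
  (a) The claim is a consumer claim — that alternative is enough. Met.
  (b) The amount in controversy is $216,000, which meets the $50,000 floor, so one alternative holds. Condition met.
  (c) The plaintiff resides in Quendora, which is not Galmere, so one alternative holds. Satisfied.
  (d) The corporate defendant(s) are organised in Merhaven, not Dundale. Fails.
  → No jurisdiction.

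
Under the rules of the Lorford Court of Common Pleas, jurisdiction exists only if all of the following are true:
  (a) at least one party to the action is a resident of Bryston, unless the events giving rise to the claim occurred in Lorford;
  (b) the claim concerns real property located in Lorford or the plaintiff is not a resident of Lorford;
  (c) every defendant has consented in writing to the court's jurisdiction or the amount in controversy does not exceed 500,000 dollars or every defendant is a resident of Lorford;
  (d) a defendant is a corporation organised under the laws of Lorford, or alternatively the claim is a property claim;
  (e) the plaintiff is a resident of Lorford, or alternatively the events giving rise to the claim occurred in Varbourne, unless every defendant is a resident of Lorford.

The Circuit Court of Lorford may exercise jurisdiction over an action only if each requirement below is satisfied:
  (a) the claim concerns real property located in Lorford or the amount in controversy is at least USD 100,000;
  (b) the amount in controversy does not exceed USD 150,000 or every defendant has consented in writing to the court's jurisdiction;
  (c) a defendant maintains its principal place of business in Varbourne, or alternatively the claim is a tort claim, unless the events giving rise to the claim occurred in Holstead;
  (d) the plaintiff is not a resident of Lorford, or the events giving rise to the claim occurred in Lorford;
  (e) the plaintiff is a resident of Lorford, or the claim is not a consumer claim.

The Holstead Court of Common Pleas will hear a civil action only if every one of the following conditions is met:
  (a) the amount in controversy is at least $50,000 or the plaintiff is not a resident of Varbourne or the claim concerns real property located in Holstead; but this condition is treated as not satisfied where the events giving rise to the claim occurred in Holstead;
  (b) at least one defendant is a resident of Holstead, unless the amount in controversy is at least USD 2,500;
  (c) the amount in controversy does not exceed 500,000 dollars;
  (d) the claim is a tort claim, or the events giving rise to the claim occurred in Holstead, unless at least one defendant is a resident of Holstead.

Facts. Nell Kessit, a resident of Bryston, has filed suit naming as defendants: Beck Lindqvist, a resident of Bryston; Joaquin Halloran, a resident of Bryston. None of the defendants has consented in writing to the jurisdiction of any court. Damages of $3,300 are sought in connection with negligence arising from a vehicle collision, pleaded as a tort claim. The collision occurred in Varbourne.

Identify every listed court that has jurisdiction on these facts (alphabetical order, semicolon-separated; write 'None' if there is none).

The Lorford Court of Common Pleas:
  (a) Nell Kessit resides in Bryston. Satisfied.
  (b) The plaintiff resides in Bryston, which is not Lorford, so this disjunct is met. Condition met.
  (c) The amount in controversy is $3,300, within the USD 500,000 ceiling, so this disjunct is met. Condition met.
  (d) No defendant is a corporation; the claim is a tort claim, not a property claim — no alternative holds. Condition not met.
  (e) The operative events occurred in Varbourne, so this disjunct is met. Met.
  → No jurisdiction.
The Circuit Court of Lorford:
  (a) The claim does not concern real property; the amount in controversy is $3,300, below the $100,000 floor — every alternative fails. Condition not met.
  (b) The amount in controversy is $3,300, within the USD 150,000 ceiling, so this disjunct is met. Met.
  (c) The claim is a tort claim — that alternative is enough. Met.
  (d) The plaintiff resides in Bryston, which is not Lorford, so this disjunct is met. Condition met.
  (e) The claim is a tort claim, not a consumer claim, so this disjunct is met. Satisfied.
  → At least one condition fails; no jurisdiction.
The Holstead Court of Common Pleas:
  (a) The plaintiff resides in Bryston, which is not Varbourne — that alternative is enough. The carve-out does not apply: the operative events occurred in Varbourne, not Holstead. Met.
  (b) No defendant resides in Holstead (they reside in Bryston, Bryston). But the amount in controversy is $3,300, which meets the $2,500 floor, and the 'unless' clause therefore excuses the requirement. Met.
  (c) The amount in controversy is USD 3,300, within the $500,000 ceiling. Met.
  (d) The claim is a tort claim, which satisfies one of the alternatives. Condition met.
  → All conditions met; jurisdiction exists.

the Holstead Court of Common Pleas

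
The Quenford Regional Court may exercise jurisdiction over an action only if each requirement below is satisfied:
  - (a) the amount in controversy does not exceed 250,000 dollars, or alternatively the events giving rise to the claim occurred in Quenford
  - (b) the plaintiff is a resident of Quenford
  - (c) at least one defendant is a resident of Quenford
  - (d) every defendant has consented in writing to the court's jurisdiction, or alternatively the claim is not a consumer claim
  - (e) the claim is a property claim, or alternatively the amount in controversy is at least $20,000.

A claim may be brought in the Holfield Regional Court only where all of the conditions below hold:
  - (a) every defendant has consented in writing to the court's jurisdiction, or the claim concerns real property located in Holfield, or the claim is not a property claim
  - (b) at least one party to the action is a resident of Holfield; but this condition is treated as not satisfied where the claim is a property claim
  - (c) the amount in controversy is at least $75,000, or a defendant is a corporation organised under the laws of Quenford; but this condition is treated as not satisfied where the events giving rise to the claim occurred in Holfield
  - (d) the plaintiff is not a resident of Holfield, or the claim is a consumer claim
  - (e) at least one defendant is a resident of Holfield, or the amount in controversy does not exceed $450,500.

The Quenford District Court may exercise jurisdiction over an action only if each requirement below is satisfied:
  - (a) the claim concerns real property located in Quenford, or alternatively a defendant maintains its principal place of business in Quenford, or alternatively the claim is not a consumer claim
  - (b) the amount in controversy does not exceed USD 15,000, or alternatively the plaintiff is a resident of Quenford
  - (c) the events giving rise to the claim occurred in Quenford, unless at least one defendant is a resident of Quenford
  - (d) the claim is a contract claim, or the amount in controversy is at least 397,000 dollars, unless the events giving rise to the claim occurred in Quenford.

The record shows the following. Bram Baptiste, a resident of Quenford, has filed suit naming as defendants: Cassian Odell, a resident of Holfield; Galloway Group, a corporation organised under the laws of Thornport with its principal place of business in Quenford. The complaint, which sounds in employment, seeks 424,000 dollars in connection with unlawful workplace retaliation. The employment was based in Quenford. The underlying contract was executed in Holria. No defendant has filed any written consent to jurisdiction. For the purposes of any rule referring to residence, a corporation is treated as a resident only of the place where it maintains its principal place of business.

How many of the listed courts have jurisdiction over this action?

The Quenford Regional Court:
  (a) The operative events occurred in Quenford, which satisfies one of the alternatives. Met.
  (b) The plaintiff resides in Quenford. Satisfied.
  (c) Galloway Group resides in Quenford. Condition met.
  (d) The claim is an employment claim, not a consumer claim, which satisfies one of the alternatives. Met.
  (e) The amount in controversy is USD 424,000, which meets the 20,000 dollars floor, which satisfies one of the alternatives. Condition met.
  → The court has jurisdiction.
The Holfield Regional Court:
  (a) The claim is an employment claim, not a property claim — that alternative is enough. Satisfied.
  (b) Cassian Odell resides in Holfield. The carve-out does not apply: the claim is an employment claim, not a property claim. Satisfied.
  (c) The amount in controversy is USD 424,000, which meets the 75,000 dollars floor — that alternative is enough. The exception is not triggered, since the operative events occurred in Quenford, not Holfield. Met.
  (d) The plaintiff resides in Quenford, which is not Holfield, so this disjunct is met. Met.
  (e) Cassian Odell resides in Holfield, so this disjunct is met. Met.
  → Jurisdiction lies.
The Quenford District Court:
  (a) Galloway Group has its principal place of business in Quenford, so one alternative holds. Satisfied.
  (b) The plaintiff resides in Quenford, which satisfies one of the alternatives. Met.
  (c) The operative events occurred in Quenford. Met.
  (d) The amount in controversy is USD 424,000, which meets the 397,000 dollars floor, which satisfies one of the alternatives. Satisfied.
  → Every requirement is satisfied — jurisdiction.
Courts with jurisdiction: the Quenford Regional Court, the Holfield Regional Court, the Quenford District Court — 3 in total.

3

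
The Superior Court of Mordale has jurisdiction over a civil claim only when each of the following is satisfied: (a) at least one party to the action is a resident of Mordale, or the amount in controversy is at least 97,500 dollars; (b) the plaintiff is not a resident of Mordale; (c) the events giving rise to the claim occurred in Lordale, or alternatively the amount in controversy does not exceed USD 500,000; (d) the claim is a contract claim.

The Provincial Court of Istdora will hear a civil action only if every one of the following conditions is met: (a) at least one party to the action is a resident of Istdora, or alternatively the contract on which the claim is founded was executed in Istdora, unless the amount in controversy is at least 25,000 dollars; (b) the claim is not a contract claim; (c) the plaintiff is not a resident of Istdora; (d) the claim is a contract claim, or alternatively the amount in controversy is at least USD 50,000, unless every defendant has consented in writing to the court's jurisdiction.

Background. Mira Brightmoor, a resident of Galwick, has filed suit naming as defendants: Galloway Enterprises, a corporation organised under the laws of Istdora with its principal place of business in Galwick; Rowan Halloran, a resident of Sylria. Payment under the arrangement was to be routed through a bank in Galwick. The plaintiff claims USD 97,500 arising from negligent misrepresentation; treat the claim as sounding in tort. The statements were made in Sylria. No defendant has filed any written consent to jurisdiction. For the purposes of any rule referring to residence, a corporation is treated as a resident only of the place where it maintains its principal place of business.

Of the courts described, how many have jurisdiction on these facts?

1

The Superior Court of Mordale:
  (a) The amount in controversy is 97,500 dollars, which meets the USD 97,500 floor, so this disjunct is met. Satisfied.
  (b) The plaintiff resides in Galwick, which is not Mordale. Condition met.
  (c) The amount in controversy is $97,500, within the $500,000 ceiling — that alternative is enough. Met.
  (d) The claim is a tort claim, not a contract claim. Condition not met.
  → At least one condition fails; no jurisdiction.
The Provincial Court of Istdora:
  (a) No party resides in Istdora; no contract (and hence no place of execution) is alleged — none of the alternatives is met. The proviso rescues it, though: the amount in controversy is USD 97,500, which meets the USD 25,000 floor. Condition met.
  (b) The claim is a tort claim, not a contract claim. Satisfied.
  (c) The plaintiff resides in Galwick, which is not Istdora. Satisfied.
  (d) The amount in controversy is USD 97,500, which meets the 50,000 dollars floor, which satisfies one of the alternatives. Condition met.
  → All conditions met; jurisdiction exists.
Courts with jurisdiction: the Provincial Court of Istdora — 1 in total.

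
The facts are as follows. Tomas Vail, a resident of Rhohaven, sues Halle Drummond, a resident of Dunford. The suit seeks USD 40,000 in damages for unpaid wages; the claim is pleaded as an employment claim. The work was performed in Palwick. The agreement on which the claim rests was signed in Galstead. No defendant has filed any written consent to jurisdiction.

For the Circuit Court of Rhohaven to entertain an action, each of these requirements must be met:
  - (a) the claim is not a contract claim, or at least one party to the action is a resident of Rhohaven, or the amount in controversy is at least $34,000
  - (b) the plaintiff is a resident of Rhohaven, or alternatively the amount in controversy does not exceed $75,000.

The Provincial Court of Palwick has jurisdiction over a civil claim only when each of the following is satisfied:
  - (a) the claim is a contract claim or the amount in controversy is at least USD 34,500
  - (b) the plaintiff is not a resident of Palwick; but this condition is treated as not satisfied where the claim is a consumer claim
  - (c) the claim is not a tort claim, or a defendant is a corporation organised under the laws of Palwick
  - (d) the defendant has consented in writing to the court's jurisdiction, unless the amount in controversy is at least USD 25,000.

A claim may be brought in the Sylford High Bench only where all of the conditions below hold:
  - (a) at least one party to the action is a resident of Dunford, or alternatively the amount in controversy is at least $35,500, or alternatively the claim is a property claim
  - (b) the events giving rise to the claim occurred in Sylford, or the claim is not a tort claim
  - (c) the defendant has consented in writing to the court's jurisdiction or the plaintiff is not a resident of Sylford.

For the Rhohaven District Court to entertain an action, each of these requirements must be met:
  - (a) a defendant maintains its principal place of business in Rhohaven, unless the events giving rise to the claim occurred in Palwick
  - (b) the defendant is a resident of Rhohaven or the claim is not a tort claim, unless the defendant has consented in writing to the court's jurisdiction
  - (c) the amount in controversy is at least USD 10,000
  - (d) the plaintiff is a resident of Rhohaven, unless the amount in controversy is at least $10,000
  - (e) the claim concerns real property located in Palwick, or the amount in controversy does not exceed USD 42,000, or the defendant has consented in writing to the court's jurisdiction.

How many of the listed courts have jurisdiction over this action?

The Circuit Court of Rhohaven:
  (a) The claim is an employment claim, not a contract claim, which satisfies one of the alternatives. Condition met.
  (b) The plaintiff resides in Rhohaven, which satisfies one of the alternatives. Met.
  → All conditions met; jurisdiction exists.
The Provincial Court of Palwick:
  (a) The amount in controversy is $40,000, which meets the 34,500 dollars floor, so this disjunct is met. Satisfied.
  (b) The plaintiff resides in Rhohaven, which is not Palwick. And the carve-out is inapplicable — the claim is an employment claim, not a consumer claim. Satisfied.
  (c) The claim is an employment claim, not a tort claim — that alternative is enough. Condition met.
  (d) No such written consent has been filed. However, the amount in controversy is 40,000 dollars, which meets the 25,000 dollars floor, so the 'unless' proviso supplies this condition. Met.
  → The court has jurisdiction.
The Sylford High Bench:
  (a) Halle Drummond resides in Dunford, which satisfies one of the alternatives. Satisfied.
  (b) The claim is an employment claim, not a tort claim — that alternative is enough. Condition met.
  (c) The plaintiff resides in Rhohaven, which is not Sylford, so one alternative holds. Satisfied.
  → Jurisdiction lies.
The Rhohaven District Court:
  (a) No defendant is a corporation. However, the operative events occurred in Palwick, so the 'unless' proviso supplies this condition. Met.
  (b) The claim is an employment claim, not a tort claim, so this disjunct is met. Met.
  (c) The amount in controversy is $40,000, which meets the 10,000 dollars floor. Met.
  (d) The plaintiff resides in Rhohaven. Condition met.
  (e) The amount in controversy is USD 40,000, within the 42,000 dollars ceiling — that alternative is enough. Satisfied.
  → The court has jurisdiction.
Courts with jurisdiction: the Circuit Court of Rhohaven, the Provincial Court of Palwick, the Sylford High Bench, the Rhohaven District Court — 4 in total.

4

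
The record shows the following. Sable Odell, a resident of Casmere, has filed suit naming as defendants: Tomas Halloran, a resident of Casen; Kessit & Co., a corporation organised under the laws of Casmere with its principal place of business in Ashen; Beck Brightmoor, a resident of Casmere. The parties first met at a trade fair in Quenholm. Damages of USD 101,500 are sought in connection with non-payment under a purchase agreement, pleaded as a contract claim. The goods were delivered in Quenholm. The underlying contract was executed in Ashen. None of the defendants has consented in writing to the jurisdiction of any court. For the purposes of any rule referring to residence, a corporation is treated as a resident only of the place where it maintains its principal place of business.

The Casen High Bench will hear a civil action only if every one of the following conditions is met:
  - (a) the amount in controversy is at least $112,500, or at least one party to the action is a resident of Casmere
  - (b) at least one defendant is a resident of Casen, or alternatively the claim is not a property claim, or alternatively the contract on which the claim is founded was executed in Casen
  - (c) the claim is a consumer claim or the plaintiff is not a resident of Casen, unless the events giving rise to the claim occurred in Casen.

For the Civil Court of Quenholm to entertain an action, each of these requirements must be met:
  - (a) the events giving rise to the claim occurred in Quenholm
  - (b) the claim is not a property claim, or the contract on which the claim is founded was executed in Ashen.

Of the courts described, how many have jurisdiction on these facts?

2

The Casen High Bench:
  (a) Sable Odell resides in Casmere, which satisfies one of the alternatives. Met.
  (b) Tomas Halloran resides in Casen, so this disjunct is met. Met.
  (c) The plaintiff resides in Casmere, which is not Casen, so one alternative holds. Condition met.
  → Jurisdiction lies.
The Civil Court of Quenholm:
  (a) The operative events occurred in Quenholm. Met.
  (b) The claim is a contract claim, not a property claim, which satisfies one of the alternatives. Condition met.
  → Jurisdiction lies.
Courts with jurisdiction: the Casen High Bench, the Civil Court of Quenholm — 2 in total.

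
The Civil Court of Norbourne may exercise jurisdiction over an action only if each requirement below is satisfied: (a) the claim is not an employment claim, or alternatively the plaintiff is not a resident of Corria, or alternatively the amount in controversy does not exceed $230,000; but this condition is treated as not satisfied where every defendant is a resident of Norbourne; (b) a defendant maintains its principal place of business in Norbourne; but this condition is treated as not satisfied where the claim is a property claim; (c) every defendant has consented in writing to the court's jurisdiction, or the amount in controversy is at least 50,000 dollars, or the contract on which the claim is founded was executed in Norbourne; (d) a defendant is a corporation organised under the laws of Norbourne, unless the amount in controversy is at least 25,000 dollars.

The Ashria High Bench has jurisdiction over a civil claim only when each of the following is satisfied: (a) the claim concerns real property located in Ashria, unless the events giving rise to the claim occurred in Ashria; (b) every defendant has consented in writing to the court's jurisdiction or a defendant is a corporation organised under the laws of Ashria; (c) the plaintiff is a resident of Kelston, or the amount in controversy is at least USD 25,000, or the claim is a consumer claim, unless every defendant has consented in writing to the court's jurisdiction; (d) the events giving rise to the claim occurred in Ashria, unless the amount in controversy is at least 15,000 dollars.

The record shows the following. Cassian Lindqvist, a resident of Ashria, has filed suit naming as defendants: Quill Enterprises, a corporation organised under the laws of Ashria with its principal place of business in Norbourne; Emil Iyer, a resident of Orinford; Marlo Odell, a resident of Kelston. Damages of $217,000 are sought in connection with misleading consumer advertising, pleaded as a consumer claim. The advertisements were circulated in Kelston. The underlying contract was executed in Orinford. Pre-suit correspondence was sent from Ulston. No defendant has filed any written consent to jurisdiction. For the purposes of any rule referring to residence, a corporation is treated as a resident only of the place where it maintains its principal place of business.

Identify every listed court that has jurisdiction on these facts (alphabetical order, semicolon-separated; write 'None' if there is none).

The Civil Court of Norbourne:
  (a) The claim is a consumer claim, not an employment claim — that alternative is enough. The carve-out does not apply: the defendants reside as follows — Quill Enterprises in Norbourne, Emil Iyer in Orinford, Marlo Odell in Kelston — not all in Norbourne. Satisfied.
  (b) Quill Enterprises has its principal place of business in Norbourne. The exception is not triggered, since the claim is a consumer claim, not a property claim. Satisfied.
  (c) The amount in controversy is 217,000 dollars, which meets the USD 50,000 floor, which satisfies one of the alternatives. Met.
  (d) The corporate defendant(s) are organised in Ashria, not Norbourne. But the amount in controversy is 217,000 dollars, which meets the 25,000 dollars floor, and the 'unless' clause therefore excuses the requirement. Satisfied.
  → All conditions met; jurisdiction exists.
The Ashria High Bench:
  (a) The claim does not concern real property. Nor does the 'unless' clause help: the operative events occurred in Kelston, not Ashria. Not satisfied.
  (b) Quill Enterprises is organised under the laws of Ashria, so one alternative holds. Satisfied.
  (c) The amount in controversy is USD 217,000, which meets the $25,000 floor, which satisfies one of the alternatives. Condition met.
  (d) The operative events occurred in Kelston, not Ashria. But the amount in controversy is 217,000 dollars, which meets the 15,000 dollars floor, and the 'unless' clause therefore excuses the requirement. Condition met.
  → No jurisdiction.

the Civil Court of Norbourne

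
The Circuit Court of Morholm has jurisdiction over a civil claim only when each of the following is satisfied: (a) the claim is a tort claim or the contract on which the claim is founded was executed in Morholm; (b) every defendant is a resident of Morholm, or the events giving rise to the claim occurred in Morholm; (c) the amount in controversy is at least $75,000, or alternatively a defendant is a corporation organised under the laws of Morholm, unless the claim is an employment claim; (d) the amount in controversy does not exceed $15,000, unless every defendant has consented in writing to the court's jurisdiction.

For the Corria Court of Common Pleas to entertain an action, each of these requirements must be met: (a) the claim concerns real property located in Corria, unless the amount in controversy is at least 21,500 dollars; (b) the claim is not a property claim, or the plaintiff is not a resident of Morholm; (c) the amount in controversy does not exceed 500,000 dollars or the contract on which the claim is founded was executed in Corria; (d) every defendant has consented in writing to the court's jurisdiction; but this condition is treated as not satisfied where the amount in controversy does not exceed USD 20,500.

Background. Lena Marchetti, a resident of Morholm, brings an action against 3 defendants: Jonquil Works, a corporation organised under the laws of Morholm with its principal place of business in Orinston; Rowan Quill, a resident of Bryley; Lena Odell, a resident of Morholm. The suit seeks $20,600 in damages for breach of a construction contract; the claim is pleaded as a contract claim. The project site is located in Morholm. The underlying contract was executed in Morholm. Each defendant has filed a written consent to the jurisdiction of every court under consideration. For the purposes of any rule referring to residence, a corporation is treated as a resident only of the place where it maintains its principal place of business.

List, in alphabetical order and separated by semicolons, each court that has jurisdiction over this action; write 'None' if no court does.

the Circuit Court of Morholm

The Circuit Court of Morholm:
  (a) The contract was executed in Morholm, which satisfies one of the alternatives. Condition met.
  (b) The operative events occurred in Morholm — that alternative is enough. Met.
  (c) Jonquil Works is organised under the laws of Morholm, which satisfies one of the alternatives. Satisfied.
  (d) The amount in controversy is $20,600, above the $15,000 ceiling. The proviso rescues it, though: every defendant has filed written consent. Satisfied.
  → Jurisdiction lies.
The Corria Court of Common Pleas:
  (a) The claim does not concern real property. Nor does the 'unless' clause help: the amount in controversy is 20,600 dollars, below the USD 21,500 floor. Not met.
  (b) The claim is a contract claim, not a property claim — that alternative is enough. Satisfied.
  (c) The amount in controversy is $20,600, within the 500,000 dollars ceiling, which satisfies one of the alternatives. Met.
  (d) Every defendant has filed written consent. And the carve-out is inapplicable — the amount in controversy is $20,600, above the 20,500 dollars ceiling. Met.
  → No jurisdiction.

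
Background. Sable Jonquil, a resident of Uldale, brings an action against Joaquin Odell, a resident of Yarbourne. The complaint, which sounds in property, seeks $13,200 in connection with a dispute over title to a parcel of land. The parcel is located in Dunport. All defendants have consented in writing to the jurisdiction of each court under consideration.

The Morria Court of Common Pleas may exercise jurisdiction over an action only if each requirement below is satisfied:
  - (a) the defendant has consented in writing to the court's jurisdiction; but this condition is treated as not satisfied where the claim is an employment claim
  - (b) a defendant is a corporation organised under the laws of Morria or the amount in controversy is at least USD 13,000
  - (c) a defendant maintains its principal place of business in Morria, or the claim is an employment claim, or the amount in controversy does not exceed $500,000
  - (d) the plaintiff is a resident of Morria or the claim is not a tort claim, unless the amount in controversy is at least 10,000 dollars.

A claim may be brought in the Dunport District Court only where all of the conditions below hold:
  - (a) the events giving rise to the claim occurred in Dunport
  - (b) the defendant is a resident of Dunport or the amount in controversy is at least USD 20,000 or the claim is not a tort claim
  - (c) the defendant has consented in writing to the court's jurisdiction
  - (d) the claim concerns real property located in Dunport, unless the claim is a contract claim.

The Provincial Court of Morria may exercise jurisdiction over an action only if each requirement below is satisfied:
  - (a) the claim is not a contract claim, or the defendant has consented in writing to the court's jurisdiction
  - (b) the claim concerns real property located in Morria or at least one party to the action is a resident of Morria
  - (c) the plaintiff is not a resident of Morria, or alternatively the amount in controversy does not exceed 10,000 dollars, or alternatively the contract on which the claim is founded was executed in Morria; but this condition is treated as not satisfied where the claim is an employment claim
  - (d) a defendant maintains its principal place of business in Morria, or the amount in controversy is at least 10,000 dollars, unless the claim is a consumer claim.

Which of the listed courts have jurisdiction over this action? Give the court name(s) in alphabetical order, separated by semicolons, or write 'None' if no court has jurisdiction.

The Morria Court of Common Pleas:
  (a) Every defendant has filed written consent. The exception is not triggered, since the claim is a property claim, not an employment claim. Condition met.
  (b) The amount in controversy is USD 13,200, which meets the 13,000 dollars floor — that alternative is enough. Satisfied.
  (c) The amount in controversy is USD 13,200, within the $500,000 ceiling — that alternative is enough. Satisfied.
  (d) The claim is a property claim, not a tort claim, so this disjunct is met. Met.
  → All conditions met; jurisdiction exists.
The Dunport District Court:
  (a) The operative events occurred in Dunport. Condition met.
  (b) The claim is a property claim, not a tort claim, so this disjunct is met. Met.
  (c) Every defendant has filed written consent. Condition met.
  (d) The property lies in Dunport. Condition met.
  → All conditions met; jurisdiction exists.
The Provincial Court of Morria:
  (a) The claim is a property claim, not a contract claim, which satisfies one of the alternatives. Condition met.
  (b) The property lies in Dunport, not Morria; no party resides in Morria — none of the alternatives is met. Not met.
  (c) The plaintiff resides in Uldale, which is not Morria — that alternative is enough. And the carve-out is inapplicable — the claim is a property claim, not an employment claim. Condition met.
  (d) The amount in controversy is 13,200 dollars, which meets the 10,000 dollars floor, so this disjunct is met. Condition met.
  → Not every requirement is met — no jurisdiction.

the Dunport District Court; the Morria Court of Common Pleas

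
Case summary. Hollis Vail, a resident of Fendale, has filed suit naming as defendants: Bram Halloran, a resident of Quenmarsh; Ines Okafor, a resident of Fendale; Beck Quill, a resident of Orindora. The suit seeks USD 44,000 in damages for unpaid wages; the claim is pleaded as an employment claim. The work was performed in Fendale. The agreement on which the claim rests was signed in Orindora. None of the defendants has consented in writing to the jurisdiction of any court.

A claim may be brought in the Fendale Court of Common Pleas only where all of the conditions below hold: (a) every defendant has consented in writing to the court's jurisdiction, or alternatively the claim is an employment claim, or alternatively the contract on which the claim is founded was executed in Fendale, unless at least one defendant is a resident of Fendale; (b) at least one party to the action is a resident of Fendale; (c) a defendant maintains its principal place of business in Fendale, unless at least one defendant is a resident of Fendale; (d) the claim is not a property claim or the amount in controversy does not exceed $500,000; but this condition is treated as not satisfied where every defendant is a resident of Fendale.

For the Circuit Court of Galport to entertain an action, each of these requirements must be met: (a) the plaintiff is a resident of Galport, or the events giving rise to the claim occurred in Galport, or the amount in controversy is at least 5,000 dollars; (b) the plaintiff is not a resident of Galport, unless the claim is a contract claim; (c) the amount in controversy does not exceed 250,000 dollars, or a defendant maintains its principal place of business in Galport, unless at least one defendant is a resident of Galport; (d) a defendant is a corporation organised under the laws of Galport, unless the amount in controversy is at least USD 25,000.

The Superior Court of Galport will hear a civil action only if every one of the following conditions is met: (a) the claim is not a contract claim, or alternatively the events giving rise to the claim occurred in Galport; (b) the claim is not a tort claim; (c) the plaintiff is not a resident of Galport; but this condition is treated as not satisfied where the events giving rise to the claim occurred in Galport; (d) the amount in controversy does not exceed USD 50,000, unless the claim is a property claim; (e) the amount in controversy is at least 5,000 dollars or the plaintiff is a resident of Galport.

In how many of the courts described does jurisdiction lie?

3

The Fendale Court of Common Pleas:
  (a) The claim is an employment claim, so this disjunct is met. Condition met.
  (b) Hollis Vail resides in Fendale. Met.
  (c) No defendant is a corporation. The proviso rescues it, though: Ines Okafor resides in Fendale. Condition met.
  (d) The claim is an employment claim, not a property claim, which satisfies one of the alternatives. The carve-out does not apply: the defendants reside as follows — Bram Halloran in Quenmarsh, Ines Okafor in Fendale, Beck Quill in Orindora — not all in Fendale. Met.
  → The court has jurisdiction.
The Circuit Court of Galport:
  (a) The amount in controversy is USD 44,000, which meets the 5,000 dollars floor, so this disjunct is met. Satisfied.
  (b) The plaintiff resides in Fendale, which is not Galport. Condition met.
  (c) The amount in controversy is USD 44,000, within the 250,000 dollars ceiling, which satisfies one of the alternatives. Satisfied.
  (d) No defendant is a corporation. The proviso rescues it, though: the amount in controversy is USD 44,000, which meets the 25,000 dollars floor. Met.
  → The court has jurisdiction.
The Superior Court of Galport:
  (a) The claim is an employment claim, not a contract claim, so one alternative holds. Met.
  (b) The claim is an employment claim, not a tort claim. Met.
  (c) The plaintiff resides in Fendale, which is not Galport. The carve-out does not apply: the operative events occurred in Fendale, not Galport. Satisfied.
  (d) The amount in controversy is 44,000 dollars, within the USD 50,000 ceiling. Satisfied.
  (e) The amount in controversy is $44,000, which meets the USD 5,000 floor, so this disjunct is met. Condition met.
  → Jurisdiction lies.
Courts with jurisdiction: the Fendale Court of Common Pleas, the Circuit Court of Galport, the Superior Court of Galport — 3 in total.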